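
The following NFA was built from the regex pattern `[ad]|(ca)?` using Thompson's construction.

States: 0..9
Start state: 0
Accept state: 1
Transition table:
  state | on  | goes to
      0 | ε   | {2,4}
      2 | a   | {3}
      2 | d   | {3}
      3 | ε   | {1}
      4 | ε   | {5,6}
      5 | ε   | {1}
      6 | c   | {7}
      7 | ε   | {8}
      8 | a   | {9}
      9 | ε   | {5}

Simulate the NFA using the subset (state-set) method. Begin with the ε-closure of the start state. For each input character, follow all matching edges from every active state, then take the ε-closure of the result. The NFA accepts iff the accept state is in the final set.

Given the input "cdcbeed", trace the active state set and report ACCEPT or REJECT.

initial (ε-close {0}): {0,1,2,4,5,6}
'c' @ 1: {7,8}
'd' @ 2: {}  — state set empty
rest 'cbeed' ignored (set empty)
end set {} — state 1 not in

Answer: REJECT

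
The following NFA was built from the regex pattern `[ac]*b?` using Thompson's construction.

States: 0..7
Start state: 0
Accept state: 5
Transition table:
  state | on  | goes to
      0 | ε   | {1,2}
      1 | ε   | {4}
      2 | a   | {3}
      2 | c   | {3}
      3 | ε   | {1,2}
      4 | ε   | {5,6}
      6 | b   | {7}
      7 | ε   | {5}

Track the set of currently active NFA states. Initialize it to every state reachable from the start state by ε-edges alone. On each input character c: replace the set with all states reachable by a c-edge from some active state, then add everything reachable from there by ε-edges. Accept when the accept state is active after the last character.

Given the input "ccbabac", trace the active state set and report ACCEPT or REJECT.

Answer: REJECT

Trace:
S₀ = ε-closure({0}) = {0,1,2,4,5,6}
'c' @ 1: {1,2,3,4,5,6}  [accepting]
'c' @ 2: {1,2,3,4,5,6}  [accepting]
'b' @ 3: {5,7}  [accepting]
'a' @ 4: {}  — state set empty
rest 'bac' ignored (set empty)
end set {} — state 5 not in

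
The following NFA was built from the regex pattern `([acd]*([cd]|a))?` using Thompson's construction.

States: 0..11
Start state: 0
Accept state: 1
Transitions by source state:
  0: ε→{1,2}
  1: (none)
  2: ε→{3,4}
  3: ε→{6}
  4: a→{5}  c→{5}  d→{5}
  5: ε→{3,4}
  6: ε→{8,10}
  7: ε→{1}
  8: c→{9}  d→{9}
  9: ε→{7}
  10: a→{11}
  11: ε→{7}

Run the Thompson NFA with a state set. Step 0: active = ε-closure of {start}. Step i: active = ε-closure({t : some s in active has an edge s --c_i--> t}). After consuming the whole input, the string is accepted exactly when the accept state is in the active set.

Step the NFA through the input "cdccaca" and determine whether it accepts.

start: ε-closure({0}) = {0,1,2,3,4,6,8,10}
'c' @ 1: {1,3,4,5,6,7,8,9,10}  ✓accept
'd' @ 2: {1,3,4,5,6,7,8,9,10}  ✓accept
'c' @ 3: {1,3,4,5,6,7,8,9,10}  ✓accept
'c' @ 4: {1,3,4,5,6,7,8,9,10}  ✓accept
'a' @ 5: {1,3,4,5,6,7,8,10,11}  ✓accept
'c' @ 6: {1,3,4,5,6,7,8,9,10}  ✓accept
'a' @ 7: {1,3,4,5,6,7,8,10,11}  ✓accept
end set {1,3,4,5,6,7,8,10,11} — state 1 in

Answer: ACCEPT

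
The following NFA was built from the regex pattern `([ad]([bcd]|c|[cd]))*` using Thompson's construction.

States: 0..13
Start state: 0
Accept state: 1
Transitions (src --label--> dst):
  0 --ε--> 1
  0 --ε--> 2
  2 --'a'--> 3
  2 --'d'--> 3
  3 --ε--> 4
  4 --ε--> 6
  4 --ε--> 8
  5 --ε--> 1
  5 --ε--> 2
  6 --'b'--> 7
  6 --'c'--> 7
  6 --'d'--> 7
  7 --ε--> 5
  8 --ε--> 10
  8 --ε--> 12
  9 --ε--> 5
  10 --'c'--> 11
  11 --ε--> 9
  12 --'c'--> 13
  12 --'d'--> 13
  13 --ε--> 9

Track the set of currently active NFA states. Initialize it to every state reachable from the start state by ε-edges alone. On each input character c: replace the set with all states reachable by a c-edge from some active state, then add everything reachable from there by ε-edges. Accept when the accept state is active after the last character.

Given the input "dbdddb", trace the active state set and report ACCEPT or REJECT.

Answer: ACCEPT

Derivation:
start: ε-closure({0}) = {0,1,2}
'd' @ 1: {3,4,6,8,10,12}
'b' @ 2: {1,2,5,7}  ✓accept
'd' @ 3: {3,4,6,8,10,12}
'd' @ 4: {1,2,5,7,9,13}  ✓accept
'd' @ 5: {3,4,6,8,10,12}
'b' @ 6: {1,2,5,7}  ✓accept
final: {1,2,5,7}; accept 1 in set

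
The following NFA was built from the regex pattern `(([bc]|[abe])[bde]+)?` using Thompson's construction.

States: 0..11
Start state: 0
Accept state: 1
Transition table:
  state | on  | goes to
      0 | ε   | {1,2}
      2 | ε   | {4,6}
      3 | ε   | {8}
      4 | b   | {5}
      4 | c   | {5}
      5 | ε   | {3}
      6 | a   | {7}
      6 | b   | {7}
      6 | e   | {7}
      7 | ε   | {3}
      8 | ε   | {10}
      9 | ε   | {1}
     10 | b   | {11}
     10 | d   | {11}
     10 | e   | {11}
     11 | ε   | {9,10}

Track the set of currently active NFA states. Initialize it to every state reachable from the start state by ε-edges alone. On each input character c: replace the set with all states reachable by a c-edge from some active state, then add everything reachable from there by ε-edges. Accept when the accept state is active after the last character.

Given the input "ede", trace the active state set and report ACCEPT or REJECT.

S₀ = ε-closure({0}) = {0,1,2,4,6}
'e' @ 1: {3,7,8,10}
'd' @ 2: {1,9,10,11}  ✓accept
'e' @ 3: {1,9,10,11}  ✓accept
end set {1,9,10,11} — state 1 in

Answer: ACCEPT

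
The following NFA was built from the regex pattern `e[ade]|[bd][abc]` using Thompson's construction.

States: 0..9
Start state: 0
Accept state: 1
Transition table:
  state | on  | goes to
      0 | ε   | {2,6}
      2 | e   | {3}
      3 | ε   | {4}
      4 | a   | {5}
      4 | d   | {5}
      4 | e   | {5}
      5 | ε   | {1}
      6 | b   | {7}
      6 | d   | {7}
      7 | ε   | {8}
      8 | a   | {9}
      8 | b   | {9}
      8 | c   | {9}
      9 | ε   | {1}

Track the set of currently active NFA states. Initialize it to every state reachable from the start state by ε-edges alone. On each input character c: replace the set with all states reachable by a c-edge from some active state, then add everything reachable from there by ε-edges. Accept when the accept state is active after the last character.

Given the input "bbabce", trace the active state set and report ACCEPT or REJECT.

Answer: REJECT

Trace:
start: ε-closure({0}) = {0,2,6}
'b' @ 1: {7,8}
'b' @ 2: {1,9}  ✓accept
'a' @ 3: {}  — dead — no transitions
rest 'bce' ignored (set empty)
end set {} — state 1 not in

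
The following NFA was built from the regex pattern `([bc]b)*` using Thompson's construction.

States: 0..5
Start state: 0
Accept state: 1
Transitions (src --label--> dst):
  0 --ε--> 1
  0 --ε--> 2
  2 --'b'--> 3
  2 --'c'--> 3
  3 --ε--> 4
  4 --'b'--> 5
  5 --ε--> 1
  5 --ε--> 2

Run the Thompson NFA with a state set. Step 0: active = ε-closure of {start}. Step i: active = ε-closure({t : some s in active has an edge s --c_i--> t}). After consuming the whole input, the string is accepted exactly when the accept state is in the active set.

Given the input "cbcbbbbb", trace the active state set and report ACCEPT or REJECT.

Answer: ACCEPT

Derivation:
start: ε-closure({0}) = {0,1,2}
'c' @ 1: {3,4}
'b' @ 2: {1,2,5}  ✓accept
'c' @ 3: {3,4}
'b' @ 4: {1,2,5}  ✓accept
'b' @ 5: {3,4}
'b' @ 6: {1,2,5}  ✓accept
'b' @ 7: {3,4}
'b' @ 8: {1,2,5}  ✓accept
after full input: {1,2,5}  (accept=1 in)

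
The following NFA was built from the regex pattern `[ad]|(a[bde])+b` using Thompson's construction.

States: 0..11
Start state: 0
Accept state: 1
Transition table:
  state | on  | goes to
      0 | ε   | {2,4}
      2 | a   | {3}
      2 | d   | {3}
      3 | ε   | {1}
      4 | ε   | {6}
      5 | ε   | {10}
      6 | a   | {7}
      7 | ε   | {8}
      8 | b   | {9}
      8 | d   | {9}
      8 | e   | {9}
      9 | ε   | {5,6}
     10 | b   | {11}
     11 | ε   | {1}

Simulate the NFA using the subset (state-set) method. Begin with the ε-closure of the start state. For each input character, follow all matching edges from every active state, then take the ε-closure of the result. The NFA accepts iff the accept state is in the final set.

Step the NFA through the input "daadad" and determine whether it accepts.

Answer: REJECT

Derivation:
S₀ = ε-closure({0}) = {0,2,4,6}
'd' @ 1: {1,3}  ✓accept
'a' @ 2: {}  — dead — no transitions
rest 'adad' ignored (set empty)
after full input: {}  (accept=1 not in)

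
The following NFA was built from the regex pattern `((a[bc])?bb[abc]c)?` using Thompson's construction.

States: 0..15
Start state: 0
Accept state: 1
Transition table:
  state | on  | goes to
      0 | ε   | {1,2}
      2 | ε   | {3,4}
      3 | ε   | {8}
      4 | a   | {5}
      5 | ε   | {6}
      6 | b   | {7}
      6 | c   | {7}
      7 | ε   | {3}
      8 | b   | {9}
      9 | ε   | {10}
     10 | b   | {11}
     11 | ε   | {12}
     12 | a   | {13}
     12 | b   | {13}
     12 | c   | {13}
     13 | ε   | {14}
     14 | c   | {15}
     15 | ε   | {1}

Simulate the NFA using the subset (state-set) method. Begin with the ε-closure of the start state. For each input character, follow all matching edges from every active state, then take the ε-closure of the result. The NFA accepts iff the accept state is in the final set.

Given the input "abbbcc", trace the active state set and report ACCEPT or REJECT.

Answer: ACCEPT

Trace:
start: ε-closure({0}) = {0,1,2,3,4,8}
'a' @ 1: {5,6}
'b' @ 2: {3,7,8}
'b' @ 3: {9,10}
'b' @ 4: {11,12}
'c' @ 5: {13,14}
'c' @ 6: {1,15}  (accept∈set)
final: {1,15}; accept 1 in set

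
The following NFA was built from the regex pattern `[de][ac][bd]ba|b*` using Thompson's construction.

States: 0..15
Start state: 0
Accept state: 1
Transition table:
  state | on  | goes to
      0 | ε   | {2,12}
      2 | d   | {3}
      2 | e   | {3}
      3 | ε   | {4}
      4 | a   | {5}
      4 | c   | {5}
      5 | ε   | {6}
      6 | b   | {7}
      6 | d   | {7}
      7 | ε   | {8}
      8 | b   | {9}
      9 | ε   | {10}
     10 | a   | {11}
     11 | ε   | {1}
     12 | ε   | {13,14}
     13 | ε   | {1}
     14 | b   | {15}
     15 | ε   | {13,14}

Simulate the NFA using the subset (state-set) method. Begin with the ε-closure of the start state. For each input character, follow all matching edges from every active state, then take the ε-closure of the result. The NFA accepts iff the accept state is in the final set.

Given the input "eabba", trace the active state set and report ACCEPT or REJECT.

Answer: ACCEPT

Derivation:
S₀ = ε-closure({0}) = {0,1,2,12,13,14}
'e' @ 1: {3,4}
'a' @ 2: {5,6}
'b' @ 3: {7,8}
'b' @ 4: {9,10}
'a' @ 5: {1,11}  ✓accept
after full input: {1,11}  (accept=1 in)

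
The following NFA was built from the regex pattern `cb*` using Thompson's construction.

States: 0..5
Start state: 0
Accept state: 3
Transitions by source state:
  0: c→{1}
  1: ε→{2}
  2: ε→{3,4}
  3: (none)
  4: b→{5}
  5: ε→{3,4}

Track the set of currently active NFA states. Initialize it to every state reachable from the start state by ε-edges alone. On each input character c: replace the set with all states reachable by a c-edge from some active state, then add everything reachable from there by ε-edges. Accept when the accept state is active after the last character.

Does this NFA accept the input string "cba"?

Answer: REJECT

Derivation:
initial (ε-close {0}): {0}
'c' @ 1: {1,2,3,4}  (accept∈set)
'b' @ 2: {3,4,5}  (accept∈set)
'a' @ 3: {}  — no active states
after full input: {}  (accept=3 not in)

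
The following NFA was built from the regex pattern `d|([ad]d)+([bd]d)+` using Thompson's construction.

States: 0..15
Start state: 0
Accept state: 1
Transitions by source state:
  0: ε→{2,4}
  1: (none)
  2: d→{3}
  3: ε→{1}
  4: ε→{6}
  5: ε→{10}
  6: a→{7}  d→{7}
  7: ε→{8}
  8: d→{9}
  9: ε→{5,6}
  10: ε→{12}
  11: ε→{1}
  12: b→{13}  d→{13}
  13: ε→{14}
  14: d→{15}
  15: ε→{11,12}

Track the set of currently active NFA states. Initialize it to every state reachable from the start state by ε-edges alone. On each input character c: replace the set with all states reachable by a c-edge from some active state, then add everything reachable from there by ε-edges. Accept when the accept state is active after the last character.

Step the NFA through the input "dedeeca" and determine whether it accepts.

start: ε-closure({0}) = {0,2,4,6}
'd' @ 1: {1,3,7,8}  [accepting]
'e' @ 2: {}  — state set empty
rest 'deeca' ignored (set empty)
final: {}; accept 1 not in set

Answer: REJECT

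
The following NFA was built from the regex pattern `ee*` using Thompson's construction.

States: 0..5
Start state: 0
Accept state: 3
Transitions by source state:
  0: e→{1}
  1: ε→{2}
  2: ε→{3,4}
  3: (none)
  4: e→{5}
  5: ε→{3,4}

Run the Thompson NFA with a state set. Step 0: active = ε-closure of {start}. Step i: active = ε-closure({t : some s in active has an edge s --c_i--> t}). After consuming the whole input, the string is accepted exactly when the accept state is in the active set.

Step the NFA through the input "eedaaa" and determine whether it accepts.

Answer: REJECT

Steps:
start: ε-closure({0}) = {0}
'e' @ 1: {1,2,3,4}  [accepting]
'e' @ 2: {3,4,5}  [accepting]
'd' @ 3: {}  — dead — no transitions
rest 'aaa' ignored (set empty)
end set {} — state 3 not in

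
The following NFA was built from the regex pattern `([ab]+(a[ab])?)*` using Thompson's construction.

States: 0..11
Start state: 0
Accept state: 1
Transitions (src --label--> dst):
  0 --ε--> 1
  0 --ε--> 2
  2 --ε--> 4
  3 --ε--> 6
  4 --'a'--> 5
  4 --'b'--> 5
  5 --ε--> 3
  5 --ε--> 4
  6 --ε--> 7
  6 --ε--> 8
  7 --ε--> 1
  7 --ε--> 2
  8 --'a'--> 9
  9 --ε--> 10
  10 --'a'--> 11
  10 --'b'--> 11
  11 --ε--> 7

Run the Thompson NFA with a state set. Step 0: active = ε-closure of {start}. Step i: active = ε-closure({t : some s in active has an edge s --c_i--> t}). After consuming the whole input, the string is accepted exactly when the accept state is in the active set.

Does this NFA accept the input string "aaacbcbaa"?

initial (ε-close {0}): {0,1,2,4}
'a' @ 1: {1,2,3,4,5,6,7,8}  [accepting]
'a' @ 2: {1,2,3,4,5,6,7,8,9,10}  [accepting]
'a' @ 3: {1,2,3,4,5,6,7,8,9,10,11}  [accepting]
'c' @ 4: {}  — no active states
rest 'bcbaa' ignored (set empty)
end set {} — state 1 not in

Answer: REJECT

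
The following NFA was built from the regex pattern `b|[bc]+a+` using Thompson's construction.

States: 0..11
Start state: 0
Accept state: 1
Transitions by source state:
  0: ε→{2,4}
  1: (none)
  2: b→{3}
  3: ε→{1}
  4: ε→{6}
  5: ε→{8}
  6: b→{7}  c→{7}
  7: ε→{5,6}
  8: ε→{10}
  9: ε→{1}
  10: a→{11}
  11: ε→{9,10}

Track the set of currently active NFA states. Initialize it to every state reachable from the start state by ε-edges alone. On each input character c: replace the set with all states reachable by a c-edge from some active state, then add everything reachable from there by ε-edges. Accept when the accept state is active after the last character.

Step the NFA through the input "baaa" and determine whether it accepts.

Answer: ACCEPT

Steps:
start: ε-closure({0}) = {0,2,4,6}
'b' @ 1: {1,3,5,6,7,8,10}  ✓accept
'a' @ 2: {1,9,10,11}  ✓accept
'a' @ 3: {1,9,10,11}  ✓accept
'a' @ 4: {1,9,10,11}  ✓accept
final: {1,9,10,11}; accept 1 in set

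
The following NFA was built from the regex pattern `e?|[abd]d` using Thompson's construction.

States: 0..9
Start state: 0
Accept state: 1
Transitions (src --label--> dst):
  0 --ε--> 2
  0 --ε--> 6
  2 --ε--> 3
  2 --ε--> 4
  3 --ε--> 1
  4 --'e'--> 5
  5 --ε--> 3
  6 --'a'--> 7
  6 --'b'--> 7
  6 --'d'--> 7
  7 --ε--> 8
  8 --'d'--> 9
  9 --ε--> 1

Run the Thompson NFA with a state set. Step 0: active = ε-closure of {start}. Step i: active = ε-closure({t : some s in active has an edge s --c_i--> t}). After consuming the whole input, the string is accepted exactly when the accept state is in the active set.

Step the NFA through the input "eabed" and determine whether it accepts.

S₀ = ε-closure({0}) = {0,1,2,3,4,6}
'e' @ 1: {1,3,5}  ✓accept
'a' @ 2: {}  — dead — no transitions
rest 'bed' ignored (set empty)
end set {} — state 1 not in

Answer: REJECT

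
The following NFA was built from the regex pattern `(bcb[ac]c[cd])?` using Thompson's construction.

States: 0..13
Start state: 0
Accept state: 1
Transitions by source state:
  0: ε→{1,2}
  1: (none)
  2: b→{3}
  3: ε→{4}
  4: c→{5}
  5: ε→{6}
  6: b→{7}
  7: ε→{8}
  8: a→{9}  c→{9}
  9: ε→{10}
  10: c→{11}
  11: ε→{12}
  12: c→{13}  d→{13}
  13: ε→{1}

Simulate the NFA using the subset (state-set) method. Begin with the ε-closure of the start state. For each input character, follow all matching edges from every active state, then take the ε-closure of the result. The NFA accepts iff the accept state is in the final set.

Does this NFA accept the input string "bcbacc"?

S₀ = ε-closure({0}) = {0,1,2}
'b' @ 1: {3,4}
'c' @ 2: {5,6}
'b' @ 3: {7,8}
'a' @ 4: {9,10}
'c' @ 5: {11,12}
'c' @ 6: {1,13}  (accept∈set)
end set {1,13} — state 1 in

Answer: ACCEPT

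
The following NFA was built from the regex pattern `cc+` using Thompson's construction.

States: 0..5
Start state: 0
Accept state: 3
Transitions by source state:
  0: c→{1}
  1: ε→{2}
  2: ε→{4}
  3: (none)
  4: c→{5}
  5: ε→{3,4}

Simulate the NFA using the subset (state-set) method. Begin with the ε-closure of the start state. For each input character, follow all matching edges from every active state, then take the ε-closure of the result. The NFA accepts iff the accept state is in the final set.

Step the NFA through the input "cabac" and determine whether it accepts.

Answer: REJECT

Trace:
initial (ε-close {0}): {0}
'c' @ 1: {1,2,4}
'a' @ 2: {}  — state set empty
rest 'bac' ignored (set empty)
end set {} — state 3 not in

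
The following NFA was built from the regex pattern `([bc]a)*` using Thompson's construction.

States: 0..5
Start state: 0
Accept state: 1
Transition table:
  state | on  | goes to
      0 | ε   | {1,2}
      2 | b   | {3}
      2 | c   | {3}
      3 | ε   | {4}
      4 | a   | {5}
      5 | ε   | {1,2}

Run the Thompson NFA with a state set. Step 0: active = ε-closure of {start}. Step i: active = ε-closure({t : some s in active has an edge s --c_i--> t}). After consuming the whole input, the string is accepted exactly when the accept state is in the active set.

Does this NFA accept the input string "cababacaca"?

Answer: ACCEPT

Trace:
initial (ε-close {0}): {0,1,2}
'c' @ 1: {3,4}
'a' @ 2: {1,2,5}  (accept∈set)
'b' @ 3: {3,4}
'a' @ 4: {1,2,5}  (accept∈set)
'b' @ 5: {3,4}
'a' @ 6: {1,2,5}  (accept∈set)
'c' @ 7: {3,4}
'a' @ 8: {1,2,5}  (accept∈set)
'c' @ 9: {3,4}
'a' @ 10: {1,2,5}  (accept∈set)
final: {1,2,5}; accept 1 in set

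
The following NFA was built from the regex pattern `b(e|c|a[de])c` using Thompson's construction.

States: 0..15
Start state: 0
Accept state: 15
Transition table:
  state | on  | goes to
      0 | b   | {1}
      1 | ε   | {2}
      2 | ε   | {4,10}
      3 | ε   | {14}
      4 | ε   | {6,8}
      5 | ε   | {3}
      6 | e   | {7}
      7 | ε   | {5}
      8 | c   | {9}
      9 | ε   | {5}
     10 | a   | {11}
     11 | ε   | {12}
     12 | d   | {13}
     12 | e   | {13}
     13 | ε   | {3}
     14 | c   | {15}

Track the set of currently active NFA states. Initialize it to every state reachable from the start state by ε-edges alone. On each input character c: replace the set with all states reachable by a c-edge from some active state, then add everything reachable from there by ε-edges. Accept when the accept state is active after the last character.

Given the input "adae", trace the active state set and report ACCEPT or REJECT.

Answer: REJECT

Derivation:
start: ε-closure({0}) = {0}
'a' @ 1: {}  — dead — no transitions
rest 'dae' ignored (set empty)
final: {}; accept 15 not in set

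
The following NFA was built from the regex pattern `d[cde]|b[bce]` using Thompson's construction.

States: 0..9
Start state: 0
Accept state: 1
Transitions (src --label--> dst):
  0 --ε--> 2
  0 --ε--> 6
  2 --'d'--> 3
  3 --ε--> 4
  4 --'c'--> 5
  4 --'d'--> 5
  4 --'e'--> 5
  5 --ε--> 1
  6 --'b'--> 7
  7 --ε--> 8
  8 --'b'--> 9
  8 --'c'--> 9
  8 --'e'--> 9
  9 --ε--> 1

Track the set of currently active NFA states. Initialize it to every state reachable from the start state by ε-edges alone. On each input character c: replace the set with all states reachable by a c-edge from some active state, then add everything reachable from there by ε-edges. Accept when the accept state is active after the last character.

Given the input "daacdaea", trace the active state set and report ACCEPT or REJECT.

start: ε-closure({0}) = {0,2,6}
'd' @ 1: {3,4}
'a' @ 2: {}  — no active states
rest 'acdaea' ignored (set empty)
final: {}; accept 1 not in set

Answer: REJECT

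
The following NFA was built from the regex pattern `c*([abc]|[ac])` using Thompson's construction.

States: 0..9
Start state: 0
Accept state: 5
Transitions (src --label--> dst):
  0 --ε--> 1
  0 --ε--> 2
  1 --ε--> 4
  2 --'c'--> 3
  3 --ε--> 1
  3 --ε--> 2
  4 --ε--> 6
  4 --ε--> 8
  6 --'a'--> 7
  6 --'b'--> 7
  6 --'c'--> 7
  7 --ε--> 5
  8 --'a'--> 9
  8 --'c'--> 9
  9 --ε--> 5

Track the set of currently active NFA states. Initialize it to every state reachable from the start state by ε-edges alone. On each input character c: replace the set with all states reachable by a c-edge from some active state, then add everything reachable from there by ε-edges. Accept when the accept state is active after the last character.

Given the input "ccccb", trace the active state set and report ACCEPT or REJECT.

Answer: ACCEPT

Trace:
initial (ε-close {0}): {0,1,2,4,6,8}
'c' @ 1: {1,2,3,4,5,6,7,8,9}  [accepting]
'c' @ 2: {1,2,3,4,5,6,7,8,9}  [accepting]
'c' @ 3: {1,2,3,4,5,6,7,8,9}  [accepting]
'c' @ 4: {1,2,3,4,5,6,7,8,9}  [accepting]
'b' @ 5: {5,7}  [accepting]
end set {5,7} — state 5 in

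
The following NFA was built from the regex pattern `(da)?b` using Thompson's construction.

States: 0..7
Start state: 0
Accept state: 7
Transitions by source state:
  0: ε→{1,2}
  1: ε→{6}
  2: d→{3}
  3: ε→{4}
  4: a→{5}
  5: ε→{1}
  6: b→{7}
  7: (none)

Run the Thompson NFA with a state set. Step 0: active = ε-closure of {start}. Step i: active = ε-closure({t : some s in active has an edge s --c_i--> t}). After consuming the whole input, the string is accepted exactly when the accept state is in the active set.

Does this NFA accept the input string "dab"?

S₀ = ε-closure({0}) = {0,1,2,6}
'd' @ 1: {3,4}
'a' @ 2: {1,5,6}
'b' @ 3: {7}  [accepting]
final: {7}; accept 7 in set

Answer: ACCEPT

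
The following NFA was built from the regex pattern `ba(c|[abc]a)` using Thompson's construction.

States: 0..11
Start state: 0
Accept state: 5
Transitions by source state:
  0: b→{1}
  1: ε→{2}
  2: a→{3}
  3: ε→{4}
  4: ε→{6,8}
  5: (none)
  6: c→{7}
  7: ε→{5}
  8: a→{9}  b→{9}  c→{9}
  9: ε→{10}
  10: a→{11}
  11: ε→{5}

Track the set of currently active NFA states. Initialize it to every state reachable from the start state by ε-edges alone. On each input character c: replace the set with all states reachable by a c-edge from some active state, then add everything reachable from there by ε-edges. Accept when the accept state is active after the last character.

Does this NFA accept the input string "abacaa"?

Answer: REJECT

Derivation:
start: ε-closure({0}) = {0}
'a' @ 1: {}  — no active states
rest 'bacaa' ignored (set empty)
final: {}; accept 5 not in set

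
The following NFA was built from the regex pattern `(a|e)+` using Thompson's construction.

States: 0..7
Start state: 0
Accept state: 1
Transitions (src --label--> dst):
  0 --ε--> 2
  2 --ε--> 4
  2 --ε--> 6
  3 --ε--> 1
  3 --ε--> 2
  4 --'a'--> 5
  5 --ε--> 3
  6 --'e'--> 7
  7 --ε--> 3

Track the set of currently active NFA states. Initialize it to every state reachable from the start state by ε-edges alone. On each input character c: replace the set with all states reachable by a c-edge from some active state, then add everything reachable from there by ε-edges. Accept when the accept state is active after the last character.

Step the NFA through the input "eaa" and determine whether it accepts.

initial (ε-close {0}): {0,2,4,6}
'e' @ 1: {1,2,3,4,6,7}  ✓accept
'a' @ 2: {1,2,3,4,5,6}  ✓accept
'a' @ 3: {1,2,3,4,5,6}  ✓accept
after full input: {1,2,3,4,5,6}  (accept=1 in)

Answer: ACCEPT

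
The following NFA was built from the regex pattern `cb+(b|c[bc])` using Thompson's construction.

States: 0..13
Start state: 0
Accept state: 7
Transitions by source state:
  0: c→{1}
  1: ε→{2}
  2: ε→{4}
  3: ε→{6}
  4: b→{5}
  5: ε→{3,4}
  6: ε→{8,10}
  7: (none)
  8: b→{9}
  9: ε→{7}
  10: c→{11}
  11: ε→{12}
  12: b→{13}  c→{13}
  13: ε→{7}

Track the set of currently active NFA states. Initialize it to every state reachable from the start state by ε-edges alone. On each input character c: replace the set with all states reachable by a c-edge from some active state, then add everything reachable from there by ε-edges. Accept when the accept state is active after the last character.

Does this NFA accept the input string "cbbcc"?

Answer: ACCEPT

Trace:
start: ε-closure({0}) = {0}
'c' @ 1: {1,2,4}
'b' @ 2: {3,4,5,6,8,10}
'b' @ 3: {3,4,5,6,7,8,9,10}  (accept∈set)
'c' @ 4: {11,12}
'c' @ 5: {7,13}  (accept∈set)
end set {7,13} — state 7 in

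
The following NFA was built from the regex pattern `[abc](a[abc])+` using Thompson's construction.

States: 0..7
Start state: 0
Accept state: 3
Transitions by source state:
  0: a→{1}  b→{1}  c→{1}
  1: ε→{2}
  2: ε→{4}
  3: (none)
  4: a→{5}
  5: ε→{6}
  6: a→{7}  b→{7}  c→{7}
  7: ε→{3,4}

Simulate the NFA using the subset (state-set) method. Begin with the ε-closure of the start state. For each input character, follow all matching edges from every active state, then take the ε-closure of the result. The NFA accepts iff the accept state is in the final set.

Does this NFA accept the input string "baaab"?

initial (ε-close {0}): {0}
'b' @ 1: {1,2,4}
'a' @ 2: {5,6}
'a' @ 3: {3,4,7}  [accepting]
'a' @ 4: {5,6}
'b' @ 5: {3,4,7}  [accepting]
end set {3,4,7} — state 3 in

Answer: ACCEPT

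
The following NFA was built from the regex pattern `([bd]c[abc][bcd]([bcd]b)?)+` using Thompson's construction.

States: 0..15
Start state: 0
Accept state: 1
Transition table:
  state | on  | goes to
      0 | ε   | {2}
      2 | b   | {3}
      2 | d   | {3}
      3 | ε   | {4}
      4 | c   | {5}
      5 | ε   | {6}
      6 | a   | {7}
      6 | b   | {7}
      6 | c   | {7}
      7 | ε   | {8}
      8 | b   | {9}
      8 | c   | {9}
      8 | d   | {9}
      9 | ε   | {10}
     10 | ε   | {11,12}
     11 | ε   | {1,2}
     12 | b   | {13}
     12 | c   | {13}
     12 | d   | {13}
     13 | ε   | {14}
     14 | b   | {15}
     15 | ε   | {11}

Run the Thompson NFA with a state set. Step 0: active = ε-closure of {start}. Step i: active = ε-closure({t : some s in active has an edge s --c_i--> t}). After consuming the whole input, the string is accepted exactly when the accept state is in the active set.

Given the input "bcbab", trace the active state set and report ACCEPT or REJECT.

start: ε-closure({0}) = {0,2}
'b' @ 1: {3,4}
'c' @ 2: {5,6}
'b' @ 3: {7,8}
'a' @ 4: {}  — dead — no transitions
rest 'b' ignored (set empty)
end set {} — state 1 not in

Answer: REJECT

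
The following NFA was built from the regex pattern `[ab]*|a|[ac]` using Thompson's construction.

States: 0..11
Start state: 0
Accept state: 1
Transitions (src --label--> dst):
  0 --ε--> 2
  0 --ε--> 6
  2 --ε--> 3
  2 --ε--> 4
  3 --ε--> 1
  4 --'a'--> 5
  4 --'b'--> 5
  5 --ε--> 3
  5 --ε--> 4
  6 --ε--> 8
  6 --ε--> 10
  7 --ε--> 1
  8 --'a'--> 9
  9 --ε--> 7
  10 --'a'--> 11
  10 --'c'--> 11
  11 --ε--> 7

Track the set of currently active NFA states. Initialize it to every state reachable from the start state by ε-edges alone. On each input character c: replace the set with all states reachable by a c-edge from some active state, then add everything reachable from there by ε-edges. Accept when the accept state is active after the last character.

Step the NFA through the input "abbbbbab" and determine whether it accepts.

initial (ε-close {0}): {0,1,2,3,4,6,8,10}
'a' @ 1: {1,3,4,5,7,9,11}  [accepting]
'b' @ 2: {1,3,4,5}  [accepting]
'b' @ 3: {1,3,4,5}  [accepting]
'b' @ 4: {1,3,4,5}  [accepting]
'b' @ 5: {1,3,4,5}  [accepting]
'b' @ 6: {1,3,4,5}  [accepting]
'a' @ 7: {1,3,4,5}  [accepting]
'b' @ 8: {1,3,4,5}  [accepting]
end set {1,3,4,5} — state 1 in

Answer: ACCEPT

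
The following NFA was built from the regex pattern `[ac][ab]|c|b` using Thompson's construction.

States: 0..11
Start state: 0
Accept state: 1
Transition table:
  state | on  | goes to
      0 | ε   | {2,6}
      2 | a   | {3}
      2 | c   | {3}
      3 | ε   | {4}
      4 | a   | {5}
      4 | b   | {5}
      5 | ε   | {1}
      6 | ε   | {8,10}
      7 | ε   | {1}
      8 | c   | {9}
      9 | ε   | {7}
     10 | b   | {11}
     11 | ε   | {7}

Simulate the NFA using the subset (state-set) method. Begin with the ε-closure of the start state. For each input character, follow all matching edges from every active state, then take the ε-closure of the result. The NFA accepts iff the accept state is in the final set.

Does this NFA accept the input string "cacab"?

Answer: REJECT

Trace:
start: ε-closure({0}) = {0,2,6,8,10}
'c' @ 1: {1,3,4,7,9}  [accepting]
'a' @ 2: {1,5}  [accepting]
'c' @ 3: {}  — state set empty
rest 'ab' ignored (set empty)
end set {} — state 1 not in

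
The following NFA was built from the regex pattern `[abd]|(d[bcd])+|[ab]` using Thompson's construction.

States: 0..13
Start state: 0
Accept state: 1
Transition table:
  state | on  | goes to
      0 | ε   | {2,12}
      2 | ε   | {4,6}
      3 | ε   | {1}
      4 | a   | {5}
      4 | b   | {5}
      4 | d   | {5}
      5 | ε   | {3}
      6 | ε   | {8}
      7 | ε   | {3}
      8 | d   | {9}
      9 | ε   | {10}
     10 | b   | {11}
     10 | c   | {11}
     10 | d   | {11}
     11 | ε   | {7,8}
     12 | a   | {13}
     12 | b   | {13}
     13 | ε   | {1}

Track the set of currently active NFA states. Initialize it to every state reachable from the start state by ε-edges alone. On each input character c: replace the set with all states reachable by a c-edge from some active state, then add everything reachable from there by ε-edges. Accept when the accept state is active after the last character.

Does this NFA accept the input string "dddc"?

S₀ = ε-closure({0}) = {0,2,4,6,8,12}
'd' @ 1: {1,3,5,9,10}  [accepting]
'd' @ 2: {1,3,7,8,11}  [accepting]
'd' @ 3: {9,10}
'c' @ 4: {1,3,7,8,11}  [accepting]
final: {1,3,7,8,11}; accept 1 in set

Answer: ACCEPT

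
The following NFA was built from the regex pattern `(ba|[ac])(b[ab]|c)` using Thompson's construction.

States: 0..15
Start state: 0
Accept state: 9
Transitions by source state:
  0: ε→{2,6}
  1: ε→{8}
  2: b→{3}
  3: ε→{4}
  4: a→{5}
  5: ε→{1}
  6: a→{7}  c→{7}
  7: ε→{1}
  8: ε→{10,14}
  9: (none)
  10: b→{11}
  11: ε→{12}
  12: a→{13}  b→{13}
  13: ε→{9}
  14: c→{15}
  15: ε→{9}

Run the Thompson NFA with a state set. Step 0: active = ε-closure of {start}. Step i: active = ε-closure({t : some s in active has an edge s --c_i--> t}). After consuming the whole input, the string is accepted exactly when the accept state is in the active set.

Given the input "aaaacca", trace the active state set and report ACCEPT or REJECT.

Answer: REJECT

Derivation:
initial (ε-close {0}): {0,2,6}
'a' @ 1: {1,7,8,10,14}
'a' @ 2: {}  — state set empty
rest 'aacca' ignored (set empty)
final: {}; accept 9 not in set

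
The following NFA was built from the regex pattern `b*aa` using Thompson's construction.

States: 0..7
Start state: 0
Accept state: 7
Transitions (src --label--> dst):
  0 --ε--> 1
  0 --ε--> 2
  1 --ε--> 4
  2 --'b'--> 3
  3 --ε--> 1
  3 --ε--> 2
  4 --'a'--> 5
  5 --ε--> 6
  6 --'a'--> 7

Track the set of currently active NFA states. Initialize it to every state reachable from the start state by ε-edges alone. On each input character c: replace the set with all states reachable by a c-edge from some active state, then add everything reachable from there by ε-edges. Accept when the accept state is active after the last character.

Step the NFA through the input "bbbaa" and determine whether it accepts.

Answer: ACCEPT

Trace:
initial (ε-close {0}): {0,1,2,4}
'b' @ 1: {1,2,3,4}
'b' @ 2: {1,2,3,4}
'b' @ 3: {1,2,3,4}
'a' @ 4: {5,6}
'a' @ 5: {7}  ✓accept
after full input: {7}  (accept=7 in)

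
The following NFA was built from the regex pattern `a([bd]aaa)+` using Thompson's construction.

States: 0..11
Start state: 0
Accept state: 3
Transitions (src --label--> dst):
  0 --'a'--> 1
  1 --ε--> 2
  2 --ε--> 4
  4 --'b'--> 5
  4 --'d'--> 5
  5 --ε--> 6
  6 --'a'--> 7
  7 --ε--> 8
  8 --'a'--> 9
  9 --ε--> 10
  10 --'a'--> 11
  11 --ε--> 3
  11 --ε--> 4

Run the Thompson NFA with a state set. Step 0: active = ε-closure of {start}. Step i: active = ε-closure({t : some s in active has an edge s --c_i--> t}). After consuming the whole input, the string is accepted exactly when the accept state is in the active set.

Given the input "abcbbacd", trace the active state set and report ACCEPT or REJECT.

start: ε-closure({0}) = {0}
'a' @ 1: {1,2,4}
'b' @ 2: {5,6}
'c' @ 3: {}  — state set empty
rest 'bbacd' ignored (set empty)
after full input: {}  (accept=3 not in)

Answer: REJECT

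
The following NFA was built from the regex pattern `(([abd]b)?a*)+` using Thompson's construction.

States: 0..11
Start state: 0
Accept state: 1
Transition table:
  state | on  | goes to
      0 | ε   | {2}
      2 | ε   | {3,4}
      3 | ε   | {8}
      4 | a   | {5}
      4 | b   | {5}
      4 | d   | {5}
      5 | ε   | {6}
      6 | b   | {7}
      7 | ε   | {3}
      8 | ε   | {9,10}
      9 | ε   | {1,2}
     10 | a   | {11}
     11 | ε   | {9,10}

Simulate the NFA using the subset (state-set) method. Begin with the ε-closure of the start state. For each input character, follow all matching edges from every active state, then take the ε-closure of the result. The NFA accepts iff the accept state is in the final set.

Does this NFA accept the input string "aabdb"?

Answer: ACCEPT

Steps:
S₀ = ε-closure({0}) = {0,1,2,3,4,8,9,10}
'a' @ 1: {1,2,3,4,5,6,8,9,10,11}  ✓accept
'a' @ 2: {1,2,3,4,5,6,8,9,10,11}  ✓accept
'b' @ 3: {1,2,3,4,5,6,7,8,9,10}  ✓accept
'd' @ 4: {5,6}
'b' @ 5: {1,2,3,4,7,8,9,10}  ✓accept
final: {1,2,3,4,7,8,9,10}; accept 1 in set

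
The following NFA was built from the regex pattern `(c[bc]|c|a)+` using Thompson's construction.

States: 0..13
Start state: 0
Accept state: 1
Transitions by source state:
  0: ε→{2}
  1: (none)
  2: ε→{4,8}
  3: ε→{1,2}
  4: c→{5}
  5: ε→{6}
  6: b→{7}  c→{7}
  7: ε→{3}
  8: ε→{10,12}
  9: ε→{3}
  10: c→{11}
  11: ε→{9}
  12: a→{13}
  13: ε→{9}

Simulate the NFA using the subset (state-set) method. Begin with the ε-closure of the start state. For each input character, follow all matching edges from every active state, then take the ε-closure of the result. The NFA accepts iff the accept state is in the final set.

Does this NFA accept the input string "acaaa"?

Answer: ACCEPT

Steps:
initial (ε-close {0}): {0,2,4,8,10,12}
'a' @ 1: {1,2,3,4,8,9,10,12,13}  ✓accept
'c' @ 2: {1,2,3,4,5,6,8,9,10,11,12}  ✓accept
'a' @ 3: {1,2,3,4,8,9,10,12,13}  ✓accept
'a' @ 4: {1,2,3,4,8,9,10,12,13}  ✓accept
'a' @ 5: {1,2,3,4,8,9,10,12,13}  ✓accept
after full input: {1,2,3,4,8,9,10,12,13}  (accept=1 in)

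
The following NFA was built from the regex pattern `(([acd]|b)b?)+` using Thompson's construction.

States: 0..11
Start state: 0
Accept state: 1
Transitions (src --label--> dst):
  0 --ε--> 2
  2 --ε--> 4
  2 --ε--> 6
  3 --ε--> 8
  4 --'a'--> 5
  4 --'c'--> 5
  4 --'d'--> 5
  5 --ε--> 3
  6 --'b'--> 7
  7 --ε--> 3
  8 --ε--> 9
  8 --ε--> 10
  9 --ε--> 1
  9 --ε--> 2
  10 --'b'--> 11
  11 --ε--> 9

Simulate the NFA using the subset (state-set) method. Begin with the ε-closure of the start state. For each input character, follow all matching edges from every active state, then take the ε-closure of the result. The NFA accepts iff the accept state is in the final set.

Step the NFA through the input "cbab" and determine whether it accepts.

Answer: ACCEPT

Steps:
initial (ε-close {0}): {0,2,4,6}
'c' @ 1: {1,2,3,4,5,6,8,9,10}  ✓accept
'b' @ 2: {1,2,3,4,6,7,8,9,10,11}  ✓accept
'a' @ 3: {1,2,3,4,5,6,8,9,10}  ✓accept
'b' @ 4: {1,2,3,4,6,7,8,9,10,11}  ✓accept
end set {1,2,3,4,6,7,8,9,10,11} — state 1 in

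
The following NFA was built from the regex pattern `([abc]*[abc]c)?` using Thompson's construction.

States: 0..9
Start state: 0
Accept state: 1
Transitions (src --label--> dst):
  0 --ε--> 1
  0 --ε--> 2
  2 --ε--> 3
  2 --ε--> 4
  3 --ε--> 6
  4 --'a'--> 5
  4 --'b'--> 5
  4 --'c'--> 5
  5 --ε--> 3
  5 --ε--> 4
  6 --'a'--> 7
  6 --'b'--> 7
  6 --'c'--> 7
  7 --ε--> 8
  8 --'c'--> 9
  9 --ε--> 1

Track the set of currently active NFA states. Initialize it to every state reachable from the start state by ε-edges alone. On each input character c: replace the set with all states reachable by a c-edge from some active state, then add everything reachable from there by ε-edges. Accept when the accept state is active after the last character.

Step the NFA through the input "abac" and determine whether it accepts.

Answer: ACCEPT

Trace:
initial (ε-close {0}): {0,1,2,3,4,6}
'a' @ 1: {3,4,5,6,7,8}
'b' @ 2: {3,4,5,6,7,8}
'a' @ 3: {3,4,5,6,7,8}
'c' @ 4: {1,3,4,5,6,7,8,9}  [accepting]
end set {1,3,4,5,6,7,8,9} — state 1 in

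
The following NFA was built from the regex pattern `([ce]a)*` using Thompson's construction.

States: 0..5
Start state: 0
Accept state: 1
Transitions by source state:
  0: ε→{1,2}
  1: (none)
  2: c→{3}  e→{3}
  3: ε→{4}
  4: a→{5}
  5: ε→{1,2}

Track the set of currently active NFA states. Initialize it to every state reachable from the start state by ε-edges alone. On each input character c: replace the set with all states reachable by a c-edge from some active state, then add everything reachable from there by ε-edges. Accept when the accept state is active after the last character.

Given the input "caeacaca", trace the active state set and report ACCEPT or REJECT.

initial (ε-close {0}): {0,1,2}
'c' @ 1: {3,4}
'a' @ 2: {1,2,5}  ✓accept
'e' @ 3: {3,4}
'a' @ 4: {1,2,5}  ✓accept
'c' @ 5: {3,4}
'a' @ 6: {1,2,5}  ✓accept
'c' @ 7: {3,4}
'a' @ 8: {1,2,5}  ✓accept
after full input: {1,2,5}  (accept=1 in)

Answer: ACCEPT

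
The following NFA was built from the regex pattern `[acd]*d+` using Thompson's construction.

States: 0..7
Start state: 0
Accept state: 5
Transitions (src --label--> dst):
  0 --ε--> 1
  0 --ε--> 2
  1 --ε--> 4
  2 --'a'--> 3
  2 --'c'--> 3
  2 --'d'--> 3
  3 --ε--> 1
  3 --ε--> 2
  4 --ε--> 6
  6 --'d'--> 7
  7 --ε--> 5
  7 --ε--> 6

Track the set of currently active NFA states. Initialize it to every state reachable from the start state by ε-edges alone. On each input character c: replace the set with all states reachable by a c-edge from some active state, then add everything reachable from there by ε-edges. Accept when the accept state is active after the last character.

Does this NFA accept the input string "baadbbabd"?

Answer: REJECT

Trace:
S₀ = ε-closure({0}) = {0,1,2,4,6}
'b' @ 1: {}  — no active states
rest 'aadbbabd' ignored (set empty)
end set {} — state 5 not in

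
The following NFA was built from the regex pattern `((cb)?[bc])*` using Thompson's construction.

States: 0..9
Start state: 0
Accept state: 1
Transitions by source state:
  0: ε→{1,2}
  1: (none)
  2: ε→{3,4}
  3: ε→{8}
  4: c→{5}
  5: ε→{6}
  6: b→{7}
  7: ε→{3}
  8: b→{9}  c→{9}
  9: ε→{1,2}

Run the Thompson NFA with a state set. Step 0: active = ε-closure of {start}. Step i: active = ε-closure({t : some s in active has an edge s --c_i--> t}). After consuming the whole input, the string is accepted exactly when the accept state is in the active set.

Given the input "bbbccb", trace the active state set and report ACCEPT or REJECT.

Answer: ACCEPT

Trace:
start: ε-closure({0}) = {0,1,2,3,4,8}
'b' @ 1: {1,2,3,4,8,9}  [accepting]
'b' @ 2: {1,2,3,4,8,9}  [accepting]
'b' @ 3: {1,2,3,4,8,9}  [accepting]
'c' @ 4: {1,2,3,4,5,6,8,9}  [accepting]
'c' @ 5: {1,2,3,4,5,6,8,9}  [accepting]
'b' @ 6: {1,2,3,4,7,8,9}  [accepting]
after full input: {1,2,3,4,7,8,9}  (accept=1 in)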